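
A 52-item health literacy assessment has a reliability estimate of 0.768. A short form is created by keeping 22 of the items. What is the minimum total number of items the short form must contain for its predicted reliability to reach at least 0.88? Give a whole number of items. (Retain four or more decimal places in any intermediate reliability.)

Short-form reliability: n = 22/52 = 0.4231; r_22 = n·r/(1+(n−1)r) ≈ 0.5834
Length factor from the short form to reach 0.88: n' = 0.88(1 − 0.5834) / [0.5834(1 − 0.88)] ≈ 5.2367
Total items = 5.2367 × 22 = 115.21, rounded up to 116.

116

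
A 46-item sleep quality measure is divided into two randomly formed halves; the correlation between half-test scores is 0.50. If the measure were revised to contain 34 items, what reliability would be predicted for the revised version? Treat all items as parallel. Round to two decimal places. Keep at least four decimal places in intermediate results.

0.60

Full-test reliability from the split-half r: r_full = 2(0.50)/(1 + 0.50) = 0.6667
Then adjust to 34 items: n = 34/46 = 0.7391
r_new = n·r_full / (1 + (n − 1)·r_full) = 0.4928 / 0.8261 ≈ 0.5965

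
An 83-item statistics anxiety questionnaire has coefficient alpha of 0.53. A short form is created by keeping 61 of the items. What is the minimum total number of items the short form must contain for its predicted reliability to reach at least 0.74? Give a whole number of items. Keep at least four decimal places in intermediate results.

210

First, r for the 61-item form: n = 61/83 = 0.7349, so r_61 = 0.7349·0.53/(1 + (0.7349 − 1)·0.53) = 0.4532
Then solve for n' with r_old = 0.4532, r_target = 0.74: n' = 0.74(1 − 0.4532)/[0.4532(1 − 0.74)] = 3.4340
Total items = 3.4340 × 61 = 209.47, rounded up to 210.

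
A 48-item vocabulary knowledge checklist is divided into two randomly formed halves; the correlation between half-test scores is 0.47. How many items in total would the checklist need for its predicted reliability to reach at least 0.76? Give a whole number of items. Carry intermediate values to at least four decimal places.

86

r_full = 2(0.47)/(1 + 0.47) = 0.6395
n = r_tgt(1 − r_full) / [r_full(1 − r_tgt)] = 0.76 × 0.3605 / (0.6395 × 0.24) ≈ 1.7851
Items = 1.7851 × 48 ≈ 85.68 → 86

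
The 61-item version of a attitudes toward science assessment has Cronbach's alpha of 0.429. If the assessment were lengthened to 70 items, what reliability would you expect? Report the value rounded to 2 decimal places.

0.46

n = 70/61 = 1.1475
By Spearman-Brown, r_new = n r / (1 + (n − 1) r).
r_new = (1.1475 × 0.429) / (1 + (1.1475 − 1) × 0.429)
r_new = 0.4923 / 1.0633 ≈ 0.4630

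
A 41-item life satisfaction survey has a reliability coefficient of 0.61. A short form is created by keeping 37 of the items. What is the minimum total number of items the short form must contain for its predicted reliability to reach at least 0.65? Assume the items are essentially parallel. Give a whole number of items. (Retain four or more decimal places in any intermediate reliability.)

First, r for the 37-item form: n = 37/41 = 0.9024, so r_37 = 0.9024·0.61/(1 + (0.9024 − 1)·0.61) = 0.5853
Length factor from the short form to reach 0.65: n' = 0.65(1 − 0.5853) / [0.5853(1 − 0.65)] ≈ 1.3158
Total items = 1.3158 × 37 = 48.68, rounded up to 49.

49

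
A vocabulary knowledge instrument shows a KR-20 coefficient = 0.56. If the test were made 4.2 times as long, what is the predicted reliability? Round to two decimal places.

0.84

Apply the Spearman-Brown prophecy formula, r' = nr / [1 + (n − 1)r]:
r_new = (4.2 × 0.56) / (1 + (4.2 − 1) × 0.56)
     = 2.3520 / 2.7920 = 0.8424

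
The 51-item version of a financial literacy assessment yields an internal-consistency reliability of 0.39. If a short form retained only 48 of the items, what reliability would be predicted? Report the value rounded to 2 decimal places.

The new length is 48/51 = 0.9412 times the old.
By Spearman-Brown, r_new = n r / (1 + (n − 1) r).
r_new = 0.9412·0.39 / [1 + (0.9412 − 1)·0.39]
r_new = 0.3671 / 0.9771 ≈ 0.3757

0.38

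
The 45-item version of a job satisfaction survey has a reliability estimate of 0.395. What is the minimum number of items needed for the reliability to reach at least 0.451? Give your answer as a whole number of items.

57

n = [0.451 × 0.605] / [0.395 × 0.549]
n = 0.272855 / 0.216855 ≈ 1.2582
Items needed = n × 45 = 1.2582 × 45 ≈ 56.62 → round up to 57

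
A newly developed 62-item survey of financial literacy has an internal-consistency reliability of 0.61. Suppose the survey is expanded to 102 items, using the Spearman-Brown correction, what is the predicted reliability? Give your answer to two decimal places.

Length ratio n = 102/62 = 1.6452
By Spearman-Brown, r_new = n r / (1 + (n − 1) r).
r_new = 1.6452·0.61 / [1 + (1.6452 − 1)·0.61]
     = 1.0036 / 1.3936 = 0.7201

0.72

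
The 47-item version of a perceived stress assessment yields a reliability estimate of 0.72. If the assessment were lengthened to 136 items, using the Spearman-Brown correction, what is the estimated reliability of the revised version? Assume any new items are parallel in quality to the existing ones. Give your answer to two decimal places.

Length ratio n = 136/47 = 2.8936
Spearman-Brown: r_new = n·r / (1 + (n − 1)·r)
r_new = 2.8936·0.72 / [1 + (2.8936 − 1)·0.72]
     = 2.0834 / 2.3634 = 0.8815

0.88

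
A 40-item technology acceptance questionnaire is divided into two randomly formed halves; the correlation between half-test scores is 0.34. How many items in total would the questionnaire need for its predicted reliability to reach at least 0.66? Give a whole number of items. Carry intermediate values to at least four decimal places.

Corrected full-test reliability: r_full = 2 × 0.34 / (1 + 0.34) ≈ 0.5075
Solve Spearman-Brown for n: n = 0.66(1 − 0.5075) / [0.5075(1 − 0.66)] = 1.8838
Items = 1.8838 × 40 ≈ 75.35 → 76

76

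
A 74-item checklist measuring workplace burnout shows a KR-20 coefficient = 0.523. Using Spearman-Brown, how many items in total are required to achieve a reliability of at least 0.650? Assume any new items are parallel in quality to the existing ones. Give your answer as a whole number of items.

126

n = 0.650(1 − 0.523) / [0.523(1 − 0.650)]
  = 0.310050 / 0.183050 = 1.6938
1.6938 × 74 = 125.34 → 126 items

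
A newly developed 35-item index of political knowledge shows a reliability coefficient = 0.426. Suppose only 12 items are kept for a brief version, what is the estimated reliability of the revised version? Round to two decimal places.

Length ratio n = 12/35 = 0.3429
r_new = (0.3429 × 0.426) / (1 + (0.3429 − 1) × 0.426)
r_new = 0.1461 / 0.7201 ≈ 0.2029

0.20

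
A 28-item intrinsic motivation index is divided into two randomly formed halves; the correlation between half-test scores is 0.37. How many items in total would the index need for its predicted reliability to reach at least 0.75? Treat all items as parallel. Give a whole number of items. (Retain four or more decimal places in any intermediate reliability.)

72

Corrected full-test reliability: r_full = 2 × 0.37 / (1 + 0.37) ≈ 0.5401
Solve Spearman-Brown for n: n = 0.75(1 − 0.5401) / [0.5401(1 − 0.75)] = 2.5545
Required items = 2.5545 × 28 = 71.53, so 72 items.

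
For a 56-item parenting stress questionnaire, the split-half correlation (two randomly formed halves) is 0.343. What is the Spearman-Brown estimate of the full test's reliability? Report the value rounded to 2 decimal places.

0.51

Apply the Spearman-Brown correction with n = 2:
r_full = 2r_hh / (1 + r_hh) = 2 × 0.343 / (1 + 0.343)
       = 0.6860 / 1.3430 = 0.5108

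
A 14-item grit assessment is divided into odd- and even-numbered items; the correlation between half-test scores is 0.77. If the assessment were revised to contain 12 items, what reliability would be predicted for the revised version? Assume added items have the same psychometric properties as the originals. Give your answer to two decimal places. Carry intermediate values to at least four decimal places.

Spearman-Brown correction (n = 2): r_full = 2·0.77/(1 + 0.77) = 0.8701
Then adjust to 12 items: n = 12/14 = 0.8571
r_new = n·r_full / (1 + (n − 1)·r_full) = 0.7458 / 0.8757 ≈ 0.8517

0.85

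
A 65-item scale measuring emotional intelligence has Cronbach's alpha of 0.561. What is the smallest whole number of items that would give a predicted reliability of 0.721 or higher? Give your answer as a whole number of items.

Invert Spearman-Brown to solve for n:
n = r*(1 − r) / [ r (1 − r*) ]
n = 0.721 × (1 − 0.561) / [ 0.561 × (1 − 0.721) ]
  = 0.316519 / 0.156519 = 2.0222
Items needed = n × 65 = 2.0222 × 65 ≈ 131.44 → round up to 132

132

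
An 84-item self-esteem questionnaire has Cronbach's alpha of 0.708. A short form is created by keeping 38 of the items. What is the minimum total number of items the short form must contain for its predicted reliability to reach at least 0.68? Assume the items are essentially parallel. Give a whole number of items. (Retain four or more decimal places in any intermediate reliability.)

74

Short-form reliability: n = 38/84 = 0.4524; r_38 = n·r/(1+(n−1)r) ≈ 0.5231
Length factor from the short form to reach 0.68: n' = 0.68(1 − 0.5231) / [0.5231(1 − 0.68)] ≈ 1.9373
Items = 1.9373 × 38 ≈ 73.62 → 74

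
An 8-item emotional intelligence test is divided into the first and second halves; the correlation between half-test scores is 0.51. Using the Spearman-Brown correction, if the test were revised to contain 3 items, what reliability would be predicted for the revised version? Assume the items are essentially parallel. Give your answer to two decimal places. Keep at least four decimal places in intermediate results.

Full-test reliability from the split-half r: r_full = 2(0.51)/(1 + 0.51) = 0.6755
Then adjust to 3 items: n = 3/8 = 0.3750
r_new = n·r_full / (1 + (n − 1)·r_full) = 0.2533 / 0.5778 ≈ 0.4384

0.44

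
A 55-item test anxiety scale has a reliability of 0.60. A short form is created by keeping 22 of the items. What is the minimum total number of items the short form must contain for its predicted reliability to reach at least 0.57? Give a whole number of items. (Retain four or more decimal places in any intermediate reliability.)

49

Short-form reliability: n = 22/55 = 0.4000; r_22 = n·r/(1+(n−1)r) ≈ 0.3750
Length factor from the short form to reach 0.57: n' = 0.57(1 − 0.3750) / [0.3750(1 − 0.57)] ≈ 2.2093
Items = 2.2093 × 22 ≈ 48.60 → 49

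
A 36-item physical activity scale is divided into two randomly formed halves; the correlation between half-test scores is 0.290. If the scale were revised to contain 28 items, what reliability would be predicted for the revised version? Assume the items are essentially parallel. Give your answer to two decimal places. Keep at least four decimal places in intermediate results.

Full-test reliability from the split-half r: r_full = 2(0.290)/(1 + 0.290) = 0.4496
Then adjust to 28 items: n = 28/36 = 0.7778
r_new = n·r_full / (1 + (n − 1)·r_full) = 0.3497 / 0.9001 ≈ 0.3885

0.39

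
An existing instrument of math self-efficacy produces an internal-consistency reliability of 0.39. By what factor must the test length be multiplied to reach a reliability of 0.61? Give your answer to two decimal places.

Rearranging the Spearman-Brown formula for n,
n = r_target (1 − r_old) / [ r_old (1 − r_target) ]
n = 0.61 × (1 − 0.39) / [ 0.39 × (1 − 0.61) ]
  = 0.3721 / 0.1521 = 2.4464

2.45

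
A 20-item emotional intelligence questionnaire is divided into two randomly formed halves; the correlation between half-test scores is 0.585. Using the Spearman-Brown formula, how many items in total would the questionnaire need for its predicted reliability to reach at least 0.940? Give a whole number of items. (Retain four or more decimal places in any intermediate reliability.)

Corrected full-test reliability: r_full = 2 × 0.585 / (1 + 0.585) ≈ 0.7382
Solve Spearman-Brown for n: n = 0.940(1 − 0.7382) / [0.7382(1 − 0.940)] = 5.5561
Required items = 5.5561 × 20 = 111.12, so 112 items.

112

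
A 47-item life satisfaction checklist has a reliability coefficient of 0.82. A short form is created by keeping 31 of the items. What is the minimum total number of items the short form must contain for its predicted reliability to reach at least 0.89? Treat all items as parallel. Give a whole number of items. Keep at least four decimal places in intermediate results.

Short-form reliability: n = 31/47 = 0.6596; r_31 = n·r/(1+(n−1)r) ≈ 0.7503
Length factor from the short form to reach 0.89: n' = 0.89(1 − 0.7503) / [0.7503(1 − 0.89)] ≈ 2.6927
Total items = 2.6927 × 31 = 83.47, rounded up to 84.

84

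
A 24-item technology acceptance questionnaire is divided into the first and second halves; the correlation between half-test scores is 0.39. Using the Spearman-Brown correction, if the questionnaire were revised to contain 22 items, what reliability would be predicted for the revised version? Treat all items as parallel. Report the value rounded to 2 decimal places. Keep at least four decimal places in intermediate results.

First correct the split-half correlation to full-test reliability: r_full = 2 × 0.39 / (1 + 0.39) ≈ 0.5612
Then adjust to 22 items: n = 22/24 = 0.9167
r_new = n·r_full / (1 + (n − 1)·r_full) = 0.5145 / 0.9533 ≈ 0.5397

0.54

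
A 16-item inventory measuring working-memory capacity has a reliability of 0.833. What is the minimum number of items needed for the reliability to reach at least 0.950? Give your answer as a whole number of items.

n = 0.950 × (1 − 0.833) / [ 0.833 × (1 − 0.950) ]
n = 0.158650 / 0.041650 ≈ 3.8091
Items needed = n × 16 = 3.8091 × 16 ≈ 60.95 → round up to 61

61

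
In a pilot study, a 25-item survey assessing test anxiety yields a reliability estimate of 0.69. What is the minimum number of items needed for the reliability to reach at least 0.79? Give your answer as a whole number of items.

n = [0.79 × 0.31] / [0.69 × 0.21]
n = 0.2449 / 0.1449 ≈ 1.6901
So the test needs 1.6901 × 25 ≈ 42.25 items; rounding up, 43.

43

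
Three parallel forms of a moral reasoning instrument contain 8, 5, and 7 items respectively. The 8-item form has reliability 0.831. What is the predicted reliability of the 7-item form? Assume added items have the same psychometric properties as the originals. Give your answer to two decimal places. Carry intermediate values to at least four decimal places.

0.81

Only the ratio of lengths matters: n = 7/8 = 0.8750
r_{7} = n·r / (1 + (n − 1)·r) = 0.7271 / 0.8961 ≈ 0.8114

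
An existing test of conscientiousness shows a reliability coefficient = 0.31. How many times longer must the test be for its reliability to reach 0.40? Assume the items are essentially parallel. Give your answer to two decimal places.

1.48

Invert Spearman-Brown to solve for n:
n = r_target (1 − r_old) / [ r_old (1 − r_target) ]
n = 0.40(1 − 0.31) / [0.31(1 − 0.40)]
  = 0.2760 / 0.1860 = 1.4839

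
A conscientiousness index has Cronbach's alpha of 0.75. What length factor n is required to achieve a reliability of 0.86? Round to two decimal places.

2.05

Spearman-Brown solved for the length factor n:
n = r*(1 − r) / [ r (1 − r*) ]
n = [0.86 × 0.25] / [0.75 × 0.14]
  = 0.2150 / 0.1050 = 2.0476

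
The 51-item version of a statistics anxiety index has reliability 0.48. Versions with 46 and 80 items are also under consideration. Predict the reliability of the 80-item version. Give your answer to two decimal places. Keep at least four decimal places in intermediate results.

0.59

Only the ratio of lengths matters: n = 80/51 = 1.5686
r_{80} = n·r / (1 + (n − 1)·r) = 0.7529 / 1.2729 ≈ 0.5915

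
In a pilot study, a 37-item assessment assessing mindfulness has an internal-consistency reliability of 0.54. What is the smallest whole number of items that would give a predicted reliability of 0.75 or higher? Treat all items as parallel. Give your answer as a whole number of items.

n = [0.75 × 0.46] / [0.54 × 0.25]
  = 0.3450 / 0.1350 = 2.5556
So the test needs 2.5556 × 37 ≈ 94.56 items; rounding up, 95.

95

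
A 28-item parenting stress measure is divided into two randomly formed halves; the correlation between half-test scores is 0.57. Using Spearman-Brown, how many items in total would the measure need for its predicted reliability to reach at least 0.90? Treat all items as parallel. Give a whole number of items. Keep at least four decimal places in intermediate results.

96

Corrected full-test reliability: r_full = 2 × 0.57 / (1 + 0.57) ≈ 0.7261
n = r_tgt(1 − r_full) / [r_full(1 − r_tgt)] = 0.90 × 0.2739 / (0.7261 × 0.10) ≈ 3.3950
Items = 3.3950 × 28 ≈ 95.06 → 96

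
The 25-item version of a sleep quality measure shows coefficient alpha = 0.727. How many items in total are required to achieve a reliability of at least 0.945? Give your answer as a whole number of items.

162

n = 0.945(1 − 0.727) / [0.727(1 − 0.945)]
n = 0.257985 / 0.039985 ≈ 6.4520
6.4520 × 25 = 161.30 → 162 items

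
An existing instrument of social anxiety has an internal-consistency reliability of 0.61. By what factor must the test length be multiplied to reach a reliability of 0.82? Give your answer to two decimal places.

Rearranging the Spearman-Brown formula for n,
n = r*(1 − r) / [ r (1 − r*) ]
n = 0.82(1 − 0.61) / [0.61(1 − 0.82)]
  = 0.3198 / 0.1098 = 2.9126

2.91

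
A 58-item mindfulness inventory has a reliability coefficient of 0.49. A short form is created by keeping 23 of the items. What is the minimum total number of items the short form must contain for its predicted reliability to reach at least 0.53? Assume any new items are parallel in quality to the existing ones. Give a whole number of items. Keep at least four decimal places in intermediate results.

69

Short-form reliability: n = 23/58 = 0.3966; r_23 = n·r/(1+(n−1)r) ≈ 0.2759
Then solve for n' with r_old = 0.2759, r_target = 0.53: n' = 0.53(1 − 0.2759)/[0.2759(1 − 0.53)] = 2.9595
Total items = 2.9595 × 23 = 68.07, rounded up to 69.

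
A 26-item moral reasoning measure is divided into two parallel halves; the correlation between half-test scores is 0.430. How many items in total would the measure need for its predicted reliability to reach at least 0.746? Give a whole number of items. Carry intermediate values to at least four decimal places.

51

r_full = 2(0.430)/(1 + 0.430) = 0.6014
n = r_tgt(1 − r_full) / [r_full(1 − r_tgt)] = 0.746 × 0.3986 / (0.6014 × 0.254) ≈ 1.9466
Required items = 1.9466 × 26 = 50.61, so 51 items.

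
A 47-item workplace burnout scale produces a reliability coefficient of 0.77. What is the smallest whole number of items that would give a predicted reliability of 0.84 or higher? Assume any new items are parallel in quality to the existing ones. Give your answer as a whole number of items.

74

n = [0.84 × 0.23] / [0.77 × 0.16]
  = 0.1932 / 0.1232 = 1.5682
Items needed = n × 47 = 1.5682 × 47 ≈ 73.71 → round up to 74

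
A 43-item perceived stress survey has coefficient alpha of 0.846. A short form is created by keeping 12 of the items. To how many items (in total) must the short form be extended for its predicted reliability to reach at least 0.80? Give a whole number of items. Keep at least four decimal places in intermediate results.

32

First, r for the 12-item form: n = 12/43 = 0.2791, so r_12 = 0.2791·0.846/(1 + (0.2791 − 1)·0.846) = 0.6052
Then solve for n' with r_old = 0.6052, r_target = 0.80: n' = 0.80(1 − 0.6052)/[0.6052(1 − 0.80)] = 2.6094
Total items = 2.6094 × 12 = 31.31, rounded up to 32.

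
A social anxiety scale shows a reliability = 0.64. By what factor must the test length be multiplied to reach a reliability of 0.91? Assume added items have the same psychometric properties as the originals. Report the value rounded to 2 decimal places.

n = 0.91(1 − 0.64) / [0.64(1 − 0.91)]
  = 0.3276 / 0.0576 = 5.6875

5.69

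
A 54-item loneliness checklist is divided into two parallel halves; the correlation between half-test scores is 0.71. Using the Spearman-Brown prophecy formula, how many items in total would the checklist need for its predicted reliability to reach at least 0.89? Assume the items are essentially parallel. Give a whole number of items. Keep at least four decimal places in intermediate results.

r_full = 2(0.71)/(1 + 0.71) = 0.8304
n = r_tgt(1 − r_full) / [r_full(1 − r_tgt)] = 0.89 × 0.1696 / (0.8304 × 0.11) ≈ 1.6525
Items = 1.6525 × 54 ≈ 89.23 → 90

90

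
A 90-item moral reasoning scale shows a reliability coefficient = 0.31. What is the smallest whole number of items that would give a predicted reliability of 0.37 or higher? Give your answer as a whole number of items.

Spearman-Brown solved for the length factor n:
n = r_target (1 − r_old) / [ r_old (1 − r_target) ]
n = 0.37(1 − 0.31) / [0.31(1 − 0.37)]
n = 0.2553 / 0.1953 ≈ 1.3072
Items needed = n × 90 = 1.3072 × 90 ≈ 117.65 → round up to 118

118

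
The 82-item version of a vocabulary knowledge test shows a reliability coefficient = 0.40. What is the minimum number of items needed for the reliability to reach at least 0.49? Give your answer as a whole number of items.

119

n = 0.49(1 − 0.40) / [0.40(1 − 0.49)]
  = 0.2940 / 0.2040 = 1.4412
So the test needs 1.4412 × 82 ≈ 118.18 items; rounding up, 119.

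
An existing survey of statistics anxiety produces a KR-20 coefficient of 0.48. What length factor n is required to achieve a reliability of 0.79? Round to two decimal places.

n = [0.79 × 0.52] / [0.48 × 0.21]
  = 0.4108 / 0.1008 = 4.0754

4.08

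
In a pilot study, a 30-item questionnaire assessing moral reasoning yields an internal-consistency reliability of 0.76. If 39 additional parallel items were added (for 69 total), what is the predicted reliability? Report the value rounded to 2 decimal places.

0.88

The new length is 69/30 = 2.3 times the old.
r_new = (2.3 × 0.76) / (1 + (2.3 − 1) × 0.76)
     = 1.7480 / 1.9880 = 0.8793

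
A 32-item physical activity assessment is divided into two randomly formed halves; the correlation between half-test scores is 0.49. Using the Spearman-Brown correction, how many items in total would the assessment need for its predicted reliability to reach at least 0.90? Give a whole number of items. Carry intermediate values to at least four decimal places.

r_full = 2(0.49)/(1 + 0.49) = 0.6577
n = r_tgt(1 − r_full) / [r_full(1 − r_tgt)] = 0.90 × 0.3423 / (0.6577 × 0.10) ≈ 4.6841
Required items = 4.6841 × 32 = 149.89, so 150 items.

150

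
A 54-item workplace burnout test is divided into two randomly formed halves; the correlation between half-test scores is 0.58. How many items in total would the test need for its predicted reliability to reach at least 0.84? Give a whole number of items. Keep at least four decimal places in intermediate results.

103

r_full = 2(0.58)/(1 + 0.58) = 0.7342
Solve Spearman-Brown for n: n = 0.84(1 − 0.7342) / [0.7342(1 − 0.84)] = 1.9006
Required items = 1.9006 × 54 = 102.63, so 103 items.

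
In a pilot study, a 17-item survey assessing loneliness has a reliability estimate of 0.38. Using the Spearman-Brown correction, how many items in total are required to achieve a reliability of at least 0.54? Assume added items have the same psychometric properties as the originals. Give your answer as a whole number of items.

33

n = [0.54 × 0.62] / [0.38 × 0.46]
n = 0.3348 / 0.1748 ≈ 1.9153
1.9153 × 17 = 32.56 → 33 items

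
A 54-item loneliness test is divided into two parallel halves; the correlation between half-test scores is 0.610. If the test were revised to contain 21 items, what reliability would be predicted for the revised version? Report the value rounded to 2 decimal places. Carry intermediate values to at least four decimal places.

Spearman-Brown correction (n = 2): r_full = 2·0.610/(1 + 0.610) = 0.7578
Then adjust to 21 items: n = 21/54 = 0.3889
r_new = n·r_full / (1 + (n − 1)·r_full) = 0.2947 / 0.5369 ≈ 0.5489

0.55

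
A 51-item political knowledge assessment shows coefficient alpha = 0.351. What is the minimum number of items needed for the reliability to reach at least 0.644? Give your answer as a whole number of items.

n = 0.644 × (1 − 0.351) / [ 0.351 × (1 − 0.644) ]
  = 0.417956 / 0.124956 = 3.3448
3.3448 × 51 = 170.58 → 171 items

171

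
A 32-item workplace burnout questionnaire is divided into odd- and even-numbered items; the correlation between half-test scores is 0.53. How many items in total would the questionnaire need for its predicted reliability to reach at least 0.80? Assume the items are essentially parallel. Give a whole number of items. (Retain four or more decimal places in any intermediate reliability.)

r_full = 2(0.53)/(1 + 0.53) = 0.6928
n = r_tgt(1 − r_full) / [r_full(1 − r_tgt)] = 0.80 × 0.3072 / (0.6928 × 0.20) ≈ 1.7737
Items = 1.7737 × 32 ≈ 56.76 → 57

57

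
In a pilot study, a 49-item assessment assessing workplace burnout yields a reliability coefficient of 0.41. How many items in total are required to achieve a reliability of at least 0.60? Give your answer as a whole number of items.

Rearranging the Spearman-Brown formula for n,
n = r_target (1 − r_old) / [ r_old (1 − r_target) ]
n = 0.60(1 − 0.41) / [0.41(1 − 0.60)]
n = 0.3540 / 0.1640 ≈ 2.1585
So the test needs 2.1585 × 49 ≈ 105.77 items; rounding up, 106.

106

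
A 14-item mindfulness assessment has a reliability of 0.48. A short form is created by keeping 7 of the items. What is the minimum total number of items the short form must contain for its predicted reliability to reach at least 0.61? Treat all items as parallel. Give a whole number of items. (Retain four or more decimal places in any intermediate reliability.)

24

First, r for the 7-item form: n = 7/14 = 0.5000, so r_7 = 0.5000·0.48/(1 + (0.5000 − 1)·0.48) = 0.3158
Then solve for n' with r_old = 0.3158, r_target = 0.61: n' = 0.61(1 − 0.3158)/[0.3158(1 − 0.61)] = 3.3887
Total items = 3.3887 × 7 = 23.72, rounded up to 24.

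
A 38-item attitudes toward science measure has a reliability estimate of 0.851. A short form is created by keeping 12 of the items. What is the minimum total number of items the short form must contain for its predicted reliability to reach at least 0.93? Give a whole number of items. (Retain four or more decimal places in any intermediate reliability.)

Short-form reliability: n = 12/38 = 0.3158; r_12 = n·r/(1+(n−1)r) ≈ 0.6433
Length factor from the short form to reach 0.93: n' = 0.93(1 − 0.6433) / [0.6433(1 − 0.93)] ≈ 7.3667
Total items = 7.3667 × 12 = 88.40, rounded up to 89.

89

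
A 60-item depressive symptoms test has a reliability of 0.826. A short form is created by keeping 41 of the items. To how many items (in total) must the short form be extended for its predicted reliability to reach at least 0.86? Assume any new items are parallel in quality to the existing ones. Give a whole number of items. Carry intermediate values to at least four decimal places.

First, r for the 41-item form: n = 41/60 = 0.6833, so r_41 = 0.6833·0.826/(1 + (0.6833 − 1)·0.826) = 0.7644
Length factor from the short form to reach 0.86: n' = 0.86(1 − 0.7644) / [0.7644(1 − 0.86)] ≈ 1.8933
Items = 1.8933 × 41 ≈ 77.63 → 78

78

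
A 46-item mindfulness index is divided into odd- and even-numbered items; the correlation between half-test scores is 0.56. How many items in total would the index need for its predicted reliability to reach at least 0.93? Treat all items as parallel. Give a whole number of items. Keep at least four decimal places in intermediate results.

Corrected full-test reliability: r_full = 2 × 0.56 / (1 + 0.56) ≈ 0.7179
n = r_tgt(1 − r_full) / [r_full(1 − r_tgt)] = 0.93 × 0.2821 / (0.7179 × 0.07) ≈ 5.2206
Items = 5.2206 × 46 ≈ 240.15 → 241

241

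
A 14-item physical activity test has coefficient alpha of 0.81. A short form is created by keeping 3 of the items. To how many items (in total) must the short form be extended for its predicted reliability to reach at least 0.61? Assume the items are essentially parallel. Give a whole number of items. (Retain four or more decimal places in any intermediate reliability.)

First, r for the 3-item form: n = 3/14 = 0.2143, so r_3 = 0.2143·0.81/(1 + (0.2143 − 1)·0.81) = 0.4774
Length factor from the short form to reach 0.61: n' = 0.61(1 − 0.4774) / [0.4774(1 − 0.61)] ≈ 1.7122
Total items = 1.7122 × 3 = 5.14, rounded up to 6.

6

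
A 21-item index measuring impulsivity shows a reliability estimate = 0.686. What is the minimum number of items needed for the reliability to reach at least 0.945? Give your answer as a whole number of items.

166

n = 0.945 × (1 − 0.686) / [ 0.686 × (1 − 0.945) ]
  = 0.296730 / 0.037730 = 7.8646
Items needed = n × 21 = 7.8646 × 21 ≈ 165.16 → round up to 166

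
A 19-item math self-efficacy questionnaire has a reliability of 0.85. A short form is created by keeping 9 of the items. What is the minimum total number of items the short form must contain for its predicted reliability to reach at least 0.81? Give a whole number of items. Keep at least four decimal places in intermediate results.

Short-form reliability: n = 9/19 = 0.4737; r_9 = n·r/(1+(n−1)r) ≈ 0.7286
Length factor from the short form to reach 0.81: n' = 0.81(1 − 0.7286) / [0.7286(1 − 0.81)] ≈ 1.5880
Total items = 1.5880 × 9 = 14.29, rounded up to 15.

15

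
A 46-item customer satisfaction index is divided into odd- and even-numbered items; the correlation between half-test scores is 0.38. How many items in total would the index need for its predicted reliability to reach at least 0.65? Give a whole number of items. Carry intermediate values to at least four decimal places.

70

r_full = 2(0.38)/(1 + 0.38) = 0.5507
Solve Spearman-Brown for n: n = 0.65(1 − 0.5507) / [0.5507(1 − 0.65)] = 1.5152
Required items = 1.5152 × 46 = 69.70, so 70 items.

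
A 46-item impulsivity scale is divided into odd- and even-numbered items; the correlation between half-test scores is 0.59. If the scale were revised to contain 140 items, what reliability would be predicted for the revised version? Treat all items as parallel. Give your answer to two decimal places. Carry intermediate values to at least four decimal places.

0.90

Spearman-Brown correction (n = 2): r_full = 2·0.59/(1 + 0.59) = 0.7421
Then adjust to 140 items: n = 140/46 = 3.0435
r_new = n·r_full / (1 + (n − 1)·r_full) = 2.2586 / 2.5165 ≈ 0.8975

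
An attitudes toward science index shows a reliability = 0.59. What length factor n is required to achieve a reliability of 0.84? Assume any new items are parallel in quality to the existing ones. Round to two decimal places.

Spearman-Brown solved for the length factor n:
n = r*(1 − r) / [ r (1 − r*) ]
n = 0.84 × (1 − 0.59) / [ 0.59 × (1 − 0.84) ]
n = 0.3444 / 0.0944 ≈ 3.6483

3.65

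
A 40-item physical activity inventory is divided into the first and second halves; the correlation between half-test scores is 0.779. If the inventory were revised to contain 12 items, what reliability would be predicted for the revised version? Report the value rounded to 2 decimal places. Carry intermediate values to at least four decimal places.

0.68

Spearman-Brown correction (n = 2): r_full = 2·0.779/(1 + 0.779) = 0.8758
Then adjust to 12 items: n = 12/40 = 0.3000
r_new = n·r_full / (1 + (n − 1)·r_full) = 0.2627 / 0.3869 ≈ 0.6790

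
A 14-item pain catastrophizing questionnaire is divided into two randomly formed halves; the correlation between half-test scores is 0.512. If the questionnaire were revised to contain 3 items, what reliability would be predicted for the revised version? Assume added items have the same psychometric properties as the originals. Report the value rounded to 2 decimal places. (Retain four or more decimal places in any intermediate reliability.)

0.31

Spearman-Brown correction (n = 2): r_full = 2·0.512/(1 + 0.512) = 0.6772
Then adjust to 3 items: n = 3/14 = 0.2143
r_new = n·r_full / (1 + (n − 1)·r_full) = 0.1451 / 0.4679 ≈ 0.3101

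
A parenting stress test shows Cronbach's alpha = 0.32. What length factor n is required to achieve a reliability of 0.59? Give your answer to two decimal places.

Invert Spearman-Brown to solve for n:
n = r*(1 − r) / [ r (1 − r*) ]
n = 0.59 × (1 − 0.32) / [ 0.32 × (1 − 0.59) ]
n = 0.4012 / 0.1312 ≈ 3.0579

3.06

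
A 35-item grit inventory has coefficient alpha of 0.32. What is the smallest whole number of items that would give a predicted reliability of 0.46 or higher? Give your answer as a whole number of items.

Invert Spearman-Brown to solve for n:
n = r*(1 − r) / [ r (1 − r*) ]
n = 0.46 × (1 − 0.32) / [ 0.32 × (1 − 0.46) ]
n = 0.3128 / 0.1728 ≈ 1.8102
1.8102 × 35 = 63.36 → 64 items

64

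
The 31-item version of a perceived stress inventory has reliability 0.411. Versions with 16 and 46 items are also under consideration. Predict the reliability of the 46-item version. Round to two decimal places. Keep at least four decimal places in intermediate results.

0.51

Only the ratio of lengths matters: n = 46/31 = 1.4839
r_{46} = n·r / (1 + (n − 1)·r) = 0.6099 / 1.1989 ≈ 0.5087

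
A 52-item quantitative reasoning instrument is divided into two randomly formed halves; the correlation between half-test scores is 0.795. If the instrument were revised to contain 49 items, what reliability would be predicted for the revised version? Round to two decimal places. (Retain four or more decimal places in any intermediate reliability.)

Spearman-Brown correction (n = 2): r_full = 2·0.795/(1 + 0.795) = 0.8858
Then adjust to 49 items: n = 49/52 = 0.9423
r_new = n·r_full / (1 + (n − 1)·r_full) = 0.8347 / 0.9489 ≈ 0.8797

0.88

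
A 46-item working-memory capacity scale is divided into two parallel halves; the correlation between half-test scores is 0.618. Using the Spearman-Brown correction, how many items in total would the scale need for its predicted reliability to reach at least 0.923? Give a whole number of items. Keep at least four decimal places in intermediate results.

171

Corrected full-test reliability: r_full = 2 × 0.618 / (1 + 0.618) ≈ 0.7639
n = r_tgt(1 − r_full) / [r_full(1 − r_tgt)] = 0.923 × 0.2361 / (0.7639 × 0.077) ≈ 3.7048
Items = 3.7048 × 46 ≈ 170.42 → 171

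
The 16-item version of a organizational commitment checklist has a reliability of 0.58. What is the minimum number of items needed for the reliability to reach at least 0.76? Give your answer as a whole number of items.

37

n = 0.76 × (1 − 0.58) / [ 0.58 × (1 − 0.76) ]
n = 0.3192 / 0.1392 ≈ 2.2931
2.2931 × 16 = 36.69 → 37 items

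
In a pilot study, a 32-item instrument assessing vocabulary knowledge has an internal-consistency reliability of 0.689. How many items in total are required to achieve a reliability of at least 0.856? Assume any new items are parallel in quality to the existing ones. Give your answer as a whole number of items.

Spearman-Brown solved for the length factor n:
n = r_target (1 − r_old) / [ r_old (1 − r_target) ]
n = 0.856 × (1 − 0.689) / [ 0.689 × (1 − 0.856) ]
  = 0.266216 / 0.099216 = 2.6832
So the test needs 2.6832 × 32 ≈ 85.86 items; rounding up, 86.

86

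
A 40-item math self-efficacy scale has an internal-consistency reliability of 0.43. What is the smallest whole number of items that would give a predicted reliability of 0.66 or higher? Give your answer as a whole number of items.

103

n = [0.66 × 0.57] / [0.43 × 0.34]
  = 0.3762 / 0.1462 = 2.5732
So the test needs 2.5732 × 40 ≈ 102.93 items; rounding up, 103.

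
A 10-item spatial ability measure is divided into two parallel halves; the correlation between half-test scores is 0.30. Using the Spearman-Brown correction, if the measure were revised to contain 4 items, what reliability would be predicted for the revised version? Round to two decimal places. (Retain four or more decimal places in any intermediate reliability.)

Full-test reliability from the split-half r: r_full = 2(0.30)/(1 + 0.30) = 0.4615
Then adjust to 4 items: n = 4/10 = 0.4000
r_new = n·r_full / (1 + (n − 1)·r_full) = 0.1846 / 0.7231 ≈ 0.2553

0.26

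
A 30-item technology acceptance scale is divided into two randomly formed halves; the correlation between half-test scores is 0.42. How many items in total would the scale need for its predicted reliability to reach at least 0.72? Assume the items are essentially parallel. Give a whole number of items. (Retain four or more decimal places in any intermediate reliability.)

r_full = 2(0.42)/(1 + 0.42) = 0.5915
n = r_tgt(1 − r_full) / [r_full(1 − r_tgt)] = 0.72 × 0.4085 / (0.5915 × 0.28) ≈ 1.7759
Required items = 1.7759 × 30 = 53.28, so 54 items.

54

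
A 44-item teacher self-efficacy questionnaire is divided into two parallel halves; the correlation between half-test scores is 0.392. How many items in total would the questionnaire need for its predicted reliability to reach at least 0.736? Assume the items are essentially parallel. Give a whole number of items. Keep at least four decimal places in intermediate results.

Corrected full-test reliability: r_full = 2 × 0.392 / (1 + 0.392) ≈ 0.5632
Solve Spearman-Brown for n: n = 0.736(1 − 0.5632) / [0.5632(1 − 0.736)] = 2.1622
Required items = 2.1622 × 44 = 95.14, so 96 items.

96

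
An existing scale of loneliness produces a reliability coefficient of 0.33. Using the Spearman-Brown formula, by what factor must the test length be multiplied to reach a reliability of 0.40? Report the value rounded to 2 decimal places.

Spearman-Brown solved for the length factor n:
n = r_target (1 − r_old) / [ r_old (1 − r_target) ]
n = 0.40(1 − 0.33) / [0.33(1 − 0.40)]
n = 0.2680 / 0.1980 ≈ 1.3535

1.35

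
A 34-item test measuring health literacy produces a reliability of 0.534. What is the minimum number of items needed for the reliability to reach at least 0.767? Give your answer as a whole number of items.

98

n = 0.767(1 − 0.534) / [0.534(1 − 0.767)]
n = 0.357422 / 0.124422 ≈ 2.8727
Items needed = n × 34 = 2.8727 × 34 ≈ 97.67 → round up to 98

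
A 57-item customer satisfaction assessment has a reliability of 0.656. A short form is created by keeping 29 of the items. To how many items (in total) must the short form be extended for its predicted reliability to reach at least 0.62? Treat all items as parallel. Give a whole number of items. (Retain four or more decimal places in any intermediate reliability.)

49

Short-form reliability: n = 29/57 = 0.5088; r_29 = n·r/(1+(n−1)r) ≈ 0.4925
Length factor from the short form to reach 0.62: n' = 0.62(1 − 0.4925) / [0.4925(1 − 0.62)] ≈ 1.6813
Total items = 1.6813 × 29 = 48.76, rounded up to 49.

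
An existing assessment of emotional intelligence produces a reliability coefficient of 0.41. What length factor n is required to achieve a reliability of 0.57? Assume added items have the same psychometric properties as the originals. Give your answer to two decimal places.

Spearman-Brown solved for the length factor n:
n = r*(1 − r) / [ r (1 − r*) ]
n = 0.57(1 − 0.41) / [0.41(1 − 0.57)]
n = 0.3363 / 0.1763 ≈ 1.9075

1.91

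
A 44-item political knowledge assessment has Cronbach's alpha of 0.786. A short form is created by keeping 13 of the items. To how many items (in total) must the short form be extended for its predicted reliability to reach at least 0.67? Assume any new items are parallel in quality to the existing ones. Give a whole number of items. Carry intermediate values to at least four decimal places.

Short-form reliability: n = 13/44 = 0.2955; r_13 = n·r/(1+(n−1)r) ≈ 0.5205
Length factor from the short form to reach 0.67: n' = 0.67(1 − 0.5205) / [0.5205(1 − 0.67)] ≈ 1.8704
Items = 1.8704 × 13 ≈ 24.32 → 25

25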